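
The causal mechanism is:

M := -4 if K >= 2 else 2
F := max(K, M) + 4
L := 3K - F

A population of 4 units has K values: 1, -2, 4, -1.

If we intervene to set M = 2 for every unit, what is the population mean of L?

-5

Every unit gets M=2 under the intervention. L values become -3, -12, 4, -9; E[L|do(M=2)] = -5.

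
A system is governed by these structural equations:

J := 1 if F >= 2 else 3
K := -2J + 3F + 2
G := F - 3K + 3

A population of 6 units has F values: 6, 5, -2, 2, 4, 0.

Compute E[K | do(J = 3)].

Under do(J=3), J's equation is replaced by J=3 for every unit. Per-unit K: 14, 11, -10, 2, 8, -4. Mean = 3.5.

3.5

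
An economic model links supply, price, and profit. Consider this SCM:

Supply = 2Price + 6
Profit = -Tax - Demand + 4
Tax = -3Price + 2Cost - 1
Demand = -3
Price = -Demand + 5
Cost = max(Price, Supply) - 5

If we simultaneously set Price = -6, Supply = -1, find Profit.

2

Under do(Price = -6, Supply = -1), each intervened variable's structural equation is replaced by its fixed value.
Cost = max(Price, Supply) - 5  [with Price=-6, Supply=-1]  = -6
Tax = -3Price + 2Cost - 1  [with Price=-6, Cost=-6]  = 5
Profit = -Tax - Demand + 4  [with Tax=5, Demand=-3]  = 2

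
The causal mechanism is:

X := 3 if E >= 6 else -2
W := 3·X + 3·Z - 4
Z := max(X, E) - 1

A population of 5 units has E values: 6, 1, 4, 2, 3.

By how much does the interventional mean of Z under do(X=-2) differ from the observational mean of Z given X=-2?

do(X=-2) breaks X's dependence on E. With X=-2 fixed, Z across the units is 5, 0, 3, 1, 2, mean 2.2.
E[Z|X=-2] averages over only the 4 units with X=-2 (E = 1, 4, 2, 3): Z = 0, 3, 1, 2, mean 1.5.
Difference = 2.2 − 1.5 = 0.7.

0.7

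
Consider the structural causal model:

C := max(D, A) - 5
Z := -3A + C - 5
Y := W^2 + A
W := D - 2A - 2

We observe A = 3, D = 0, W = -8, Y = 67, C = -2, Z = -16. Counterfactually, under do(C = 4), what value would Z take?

-10

The intervention breaks the incoming arrows to C: C := max(D, A) - 5 no longer applies, and C = 4.
Z = -3A + C - 5  [with A=3, C=4]  = -10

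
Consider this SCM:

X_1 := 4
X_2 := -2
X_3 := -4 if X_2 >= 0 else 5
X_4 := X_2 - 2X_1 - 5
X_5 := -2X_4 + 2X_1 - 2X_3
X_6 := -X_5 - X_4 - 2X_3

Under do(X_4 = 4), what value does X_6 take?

Under do(X_4=4), the mechanism X_4 := X_2 - 2X_1 - 5 is discarded; X_4 is fixed at 4.
X_3 = -4 if X_2 >= 0 else 5  [with X_2=-2]  = 5
X_5 = -2X_4 + 2X_1 - 2X_3  [with X_4=4, X_1=4, X_3=5]  = -10
X_6 = -X_5 - X_4 - 2X_3  [with X_5=-10, X_4=4, X_3=5]  = -4

-4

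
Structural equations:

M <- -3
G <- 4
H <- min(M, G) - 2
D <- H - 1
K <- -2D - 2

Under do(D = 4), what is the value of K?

Intervening sets D = 4 and removes its equation (D <- H - 1).
K = -2D - 2  [with D=4]  = -10

-10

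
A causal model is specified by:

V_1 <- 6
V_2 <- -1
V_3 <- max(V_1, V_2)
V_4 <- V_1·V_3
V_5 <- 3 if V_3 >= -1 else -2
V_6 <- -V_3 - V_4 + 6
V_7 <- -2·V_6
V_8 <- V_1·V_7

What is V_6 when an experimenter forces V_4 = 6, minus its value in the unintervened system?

30

Under do(V_4=6), the mechanism V_4 <- V_1·V_3 is discarded; V_4 is fixed at 6.
V_3 = max(V_1, V_2)  [with V_1=6, V_2=-1]  = 6
V_6 = -V_3 - V_4 + 6  [with V_3=6, V_4=6]  = -6
Without intervention: V_3 = max(V_1, V_2)  [with V_1=6, V_2=-1]  = 6; V_4 = V_1·V_3  [with V_1=6, V_3=6]  = 36; V_6 = -V_3 - V_4 + 6  [with V_3=6, V_4=36]  = -36.
Change = -6 − (-36) = 30.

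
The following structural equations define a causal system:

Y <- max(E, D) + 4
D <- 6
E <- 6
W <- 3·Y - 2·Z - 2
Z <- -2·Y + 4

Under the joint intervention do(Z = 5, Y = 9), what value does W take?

The joint intervention fixes Z = 5, Y = 9, removing each variable's own equation.
W = 3·Y - 2·Z - 2  [with Y=9, Z=5]  = 15

15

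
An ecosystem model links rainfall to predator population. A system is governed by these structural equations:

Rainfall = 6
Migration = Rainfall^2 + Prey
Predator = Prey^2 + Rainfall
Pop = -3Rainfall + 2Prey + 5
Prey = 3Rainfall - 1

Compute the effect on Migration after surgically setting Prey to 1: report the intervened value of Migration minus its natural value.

-16

Under do(Prey=1), the mechanism Prey = 3Rainfall - 1 is discarded; Prey is fixed at 1.
Migration = Rainfall^2 + Prey  [with Rainfall=6, Prey=1]  = 37
Without intervention: Prey = 3Rainfall - 1  [with Rainfall=6]  = 17; Migration = Rainfall^2 + Prey  [with Rainfall=6, Prey=17]  = 53.
Change = 37 − 53 = -16.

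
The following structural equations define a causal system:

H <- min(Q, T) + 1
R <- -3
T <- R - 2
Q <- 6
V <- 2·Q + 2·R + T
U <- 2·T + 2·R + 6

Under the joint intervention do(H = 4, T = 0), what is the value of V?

6

Under do(H = 4, T = 0), each intervened variable's structural equation is replaced by its fixed value.
V = 2·Q + 2·R + T  [with Q=6, R=-3, T=0]  = 6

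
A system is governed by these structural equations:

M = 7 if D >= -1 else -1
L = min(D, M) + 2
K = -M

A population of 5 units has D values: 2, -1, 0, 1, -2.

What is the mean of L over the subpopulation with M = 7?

E[L|M=7] averages over only the 4 units with M=7 (D = 2, -1, 0, 1): L = 4, 1, 2, 3, mean 2.5.

2.5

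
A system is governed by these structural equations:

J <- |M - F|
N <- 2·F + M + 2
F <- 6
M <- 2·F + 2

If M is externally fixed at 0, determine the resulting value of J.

6

The intervention breaks the incoming arrows to M: M <- 2·F + 2 no longer applies, and M = 0.
J = |M - F|  [with M=0, F=6]  = 6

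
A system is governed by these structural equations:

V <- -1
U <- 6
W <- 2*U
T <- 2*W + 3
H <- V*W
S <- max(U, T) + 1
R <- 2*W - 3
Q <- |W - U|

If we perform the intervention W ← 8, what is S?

20

The intervention breaks the incoming arrows to W: W <- 2*U no longer applies, and W = 8.
T = 2*W + 3  [with W=8]  = 19
S = max(U, T) + 1  [with U=6, T=19]  = 20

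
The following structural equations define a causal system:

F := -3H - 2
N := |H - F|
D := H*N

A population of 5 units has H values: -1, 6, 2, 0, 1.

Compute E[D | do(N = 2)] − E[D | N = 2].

do(N=2) breaks N's dependence on H. With N=2 fixed, D across the units is -2, 12, 4, 0, 2, mean 3.2.
Observing N=2 restricts to units where N's equation naturally yields 2: H ∈ {-1, 0}. In that subpopulation D = -2, 0, mean -1.
Difference = 3.2 − (-1) = 4.2.

4.2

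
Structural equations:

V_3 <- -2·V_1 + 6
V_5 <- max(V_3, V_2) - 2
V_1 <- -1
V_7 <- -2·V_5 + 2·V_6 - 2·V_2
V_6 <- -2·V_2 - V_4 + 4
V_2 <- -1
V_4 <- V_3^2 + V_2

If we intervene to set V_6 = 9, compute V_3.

do(V_6=9) replaces the equation V_6 <- -2·V_2 - V_4 + 4 with the constant V_6 = 9.
V_3 is not downstream of the intervention, so its value is determined by the original equations.
V_3 = -2·V_1 + 6  [with V_1=-1]  = 8

8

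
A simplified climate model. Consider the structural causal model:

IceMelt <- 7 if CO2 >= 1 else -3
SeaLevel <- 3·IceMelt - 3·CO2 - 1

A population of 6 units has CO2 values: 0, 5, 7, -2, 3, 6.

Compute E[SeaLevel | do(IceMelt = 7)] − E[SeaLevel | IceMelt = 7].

Every unit gets IceMelt=7 under the intervention. SeaLevel values become 20, 5, -1, 26, 11, 2; E[SeaLevel|do(IceMelt=7)] = 10.5.
Conditioning on IceMelt=7 selects the 4 unit(s) with CO2 ∈ {5, 7, 3, 6}. Their SeaLevel values: 5, -1, 11, 2. Mean = 4.25.
Difference = 10.5 − 4.25 = 6.25.

6.25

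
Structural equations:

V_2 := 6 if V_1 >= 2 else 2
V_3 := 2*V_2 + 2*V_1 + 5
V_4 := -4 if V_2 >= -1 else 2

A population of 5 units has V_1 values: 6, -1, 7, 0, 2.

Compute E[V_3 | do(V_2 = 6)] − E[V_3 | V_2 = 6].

Under do(V_2=6), V_2's equation is replaced by V_2=6 for every unit. Per-unit V_3: 29, 15, 31, 17, 21. Mean = 22.6.
Observing V_2=6 restricts to units where V_2's equation naturally yields 6: V_1 ∈ {6, 7, 2}. In that subpopulation V_3 = 29, 31, 21, mean 27.
Difference = 22.6 − 27 = -4.4.

-4.4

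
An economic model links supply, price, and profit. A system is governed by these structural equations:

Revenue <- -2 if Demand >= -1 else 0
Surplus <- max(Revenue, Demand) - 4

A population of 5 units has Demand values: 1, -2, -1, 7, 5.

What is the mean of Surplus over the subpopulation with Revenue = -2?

E[Surplus|Revenue=-2] averages over only the 4 units with Revenue=-2 (Demand = 1, -1, 7, 5): Surplus = -3, -5, 3, 1, mean -1.

-1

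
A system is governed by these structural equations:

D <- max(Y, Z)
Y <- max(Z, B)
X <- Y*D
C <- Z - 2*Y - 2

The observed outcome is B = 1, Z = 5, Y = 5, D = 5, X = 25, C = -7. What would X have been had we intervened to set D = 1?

Intervening sets D = 1 and removes its equation (D <- max(Y, Z)).
Y = max(Z, B)  [with Z=5, B=1]  = 5
X = Y*D  [with Y=5, D=1]  = 5

5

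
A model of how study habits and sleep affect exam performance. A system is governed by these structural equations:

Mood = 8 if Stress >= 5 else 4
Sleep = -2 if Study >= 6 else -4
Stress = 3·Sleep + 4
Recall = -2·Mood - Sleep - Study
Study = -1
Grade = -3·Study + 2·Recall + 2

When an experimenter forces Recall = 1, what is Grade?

The intervention breaks the incoming arrows to Recall: Recall = -2·Mood - Sleep - Study no longer applies, and Recall = 1.
Grade = -3·Study + 2·Recall + 2  [with Study=-1, Recall=1]  = 7

7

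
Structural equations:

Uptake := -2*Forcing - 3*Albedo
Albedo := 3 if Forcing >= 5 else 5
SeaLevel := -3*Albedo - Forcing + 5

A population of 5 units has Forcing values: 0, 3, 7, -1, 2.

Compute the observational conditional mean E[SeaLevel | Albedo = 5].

-11

Conditioning on Albedo=5 selects the 4 unit(s) with Forcing ∈ {0, 3, -1, 2}. Their SeaLevel values: -10, -13, -9, -12. Mean = -11.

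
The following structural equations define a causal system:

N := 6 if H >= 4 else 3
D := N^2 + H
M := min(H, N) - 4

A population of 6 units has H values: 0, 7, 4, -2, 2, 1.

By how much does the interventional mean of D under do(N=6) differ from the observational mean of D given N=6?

Under do(N=6), N's equation is replaced by N=6 for every unit. Per-unit D: 36, 43, 40, 34, 38, 37. Mean = 38.
Observing N=6 restricts to units where N's equation naturally yields 6: H ∈ {7, 4}. In that subpopulation D = 43, 40, mean 41.5.
Difference = 38 − 41.5 = -3.5.

-3.5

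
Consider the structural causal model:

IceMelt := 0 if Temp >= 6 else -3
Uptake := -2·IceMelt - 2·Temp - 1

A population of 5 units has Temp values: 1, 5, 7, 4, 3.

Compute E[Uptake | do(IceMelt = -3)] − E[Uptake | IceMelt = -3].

do(IceMelt=-3) breaks IceMelt's dependence on Temp. With IceMelt=-3 fixed, Uptake across the units is 3, -5, -9, -3, -1, mean -3.
Conditioning on IceMelt=-3 selects the 4 unit(s) with Temp ∈ {1, 5, 4, 3}. Their Uptake values: 3, -5, -3, -1. Mean = -1.5.
Difference = -3 − (-1.5) = -1.5.

-1.5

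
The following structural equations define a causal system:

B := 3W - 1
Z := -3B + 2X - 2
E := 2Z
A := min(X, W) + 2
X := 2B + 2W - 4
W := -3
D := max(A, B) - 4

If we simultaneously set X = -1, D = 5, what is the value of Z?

The joint intervention fixes X = -1, D = 5, removing each variable's own equation.
B = 3W - 1  [with W=-3]  = -10
Z = -3B + 2X - 2  [with B=-10, X=-1]  = 26

26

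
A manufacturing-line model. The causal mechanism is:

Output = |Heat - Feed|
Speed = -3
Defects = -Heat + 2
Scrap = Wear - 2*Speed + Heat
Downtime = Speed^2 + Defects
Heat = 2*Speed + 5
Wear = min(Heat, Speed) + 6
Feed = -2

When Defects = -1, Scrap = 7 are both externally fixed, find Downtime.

Setting Defects = -1, Scrap = 7 by intervention discards those variables' equations.
Downtime = Speed^2 + Defects  [with Speed=-3, Defects=-1]  = 8

8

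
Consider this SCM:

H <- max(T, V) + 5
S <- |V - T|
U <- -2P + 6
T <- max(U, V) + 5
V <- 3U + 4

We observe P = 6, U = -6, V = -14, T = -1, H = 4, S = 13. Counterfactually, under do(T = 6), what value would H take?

11

Intervening sets T = 6 and removes its equation (T <- max(U, V) + 5).
U = -2P + 6  [with P=6]  = -6
V = 3U + 4  [with U=-6]  = -14
H = max(T, V) + 5  [with T=6, V=-14]  = 11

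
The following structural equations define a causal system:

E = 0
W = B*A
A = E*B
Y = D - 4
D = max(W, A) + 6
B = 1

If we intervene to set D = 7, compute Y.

The intervention breaks the incoming arrows to D: D = max(W, A) + 6 no longer applies, and D = 7.
Y = D - 4  [with D=7]  = 3

3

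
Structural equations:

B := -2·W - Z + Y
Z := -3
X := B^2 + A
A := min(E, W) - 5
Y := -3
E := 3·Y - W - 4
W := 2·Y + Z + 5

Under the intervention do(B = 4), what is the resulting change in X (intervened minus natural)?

-48

Intervening sets B = 4 and removes its equation (B := -2·W - Z + Y).
W = 2·Y + Z + 5  [with Y=-3, Z=-3]  = -4
E = 3·Y - W - 4  [with Y=-3, W=-4]  = -9
A = min(E, W) - 5  [with E=-9, W=-4]  = -14
X = B^2 + A  [with B=4, A=-14]  = 2
Without intervention: W = 2·Y + Z + 5  [with Y=-3, Z=-3]  = -4; E = 3·Y - W - 4  [with Y=-3, W=-4]  = -9; A = min(E, W) - 5  [with E=-9, W=-4]  = -14; B = -2·W - Z + Y  [with W=-4, Z=-3, Y=-3]  = 8; X = B^2 + A  [with B=8, A=-14]  = 50.
Change = 2 − 50 = -48.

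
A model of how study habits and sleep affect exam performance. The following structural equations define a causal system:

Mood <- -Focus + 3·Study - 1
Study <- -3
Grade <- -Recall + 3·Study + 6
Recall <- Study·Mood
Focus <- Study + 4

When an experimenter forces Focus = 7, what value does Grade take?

-54

do(Focus=7) replaces the equation Focus <- Study + 4 with the constant Focus = 7.
Mood = -Focus + 3·Study - 1  [with Focus=7, Study=-3]  = -17
Recall = Study·Mood  [with Study=-3, Mood=-17]  = 51
Grade = -Recall + 3·Study + 6  [with Recall=51, Study=-3]  = -54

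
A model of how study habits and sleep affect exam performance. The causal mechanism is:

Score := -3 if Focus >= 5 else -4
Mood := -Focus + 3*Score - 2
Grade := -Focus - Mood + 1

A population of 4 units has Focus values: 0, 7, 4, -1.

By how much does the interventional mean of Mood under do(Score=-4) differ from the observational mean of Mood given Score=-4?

-1.5

Under do(Score=-4), Score's equation is replaced by Score=-4 for every unit. Per-unit Mood: -14, -21, -18, -13. Mean = -16.5.
E[Mood|Score=-4] averages over only the 3 units with Score=-4 (Focus = 0, 4, -1): Mood = -14, -18, -13, mean -15.
Difference = -16.5 − (-15) = -1.5.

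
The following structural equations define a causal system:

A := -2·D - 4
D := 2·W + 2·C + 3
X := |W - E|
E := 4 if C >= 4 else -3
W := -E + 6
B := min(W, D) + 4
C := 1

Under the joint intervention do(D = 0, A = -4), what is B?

4

The joint intervention fixes D = 0, A = -4, removing each variable's own equation.
E = 4 if C >= 4 else -3  [with C=1]  = -3
W = -E + 6  [with E=-3]  = 9
B = min(W, D) + 4  [with W=9, D=0]  = 4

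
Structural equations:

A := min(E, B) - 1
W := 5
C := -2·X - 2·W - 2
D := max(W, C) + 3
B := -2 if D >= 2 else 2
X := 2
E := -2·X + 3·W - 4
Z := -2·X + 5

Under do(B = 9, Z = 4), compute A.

Under do(B = 9, Z = 4), each intervened variable's structural equation is replaced by its fixed value.
E = -2·X + 3·W - 4  [with X=2, W=5]  = 7
A = min(E, B) - 1  [with E=7, B=9]  = 6

6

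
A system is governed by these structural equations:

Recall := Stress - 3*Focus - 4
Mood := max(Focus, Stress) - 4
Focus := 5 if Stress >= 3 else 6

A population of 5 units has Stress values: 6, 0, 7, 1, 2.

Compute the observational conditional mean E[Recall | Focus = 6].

Observing Focus=6 restricts to units where Focus's equation naturally yields 6: Stress ∈ {0, 1, 2}. In that subpopulation Recall = -22, -21, -20, mean -21.

-21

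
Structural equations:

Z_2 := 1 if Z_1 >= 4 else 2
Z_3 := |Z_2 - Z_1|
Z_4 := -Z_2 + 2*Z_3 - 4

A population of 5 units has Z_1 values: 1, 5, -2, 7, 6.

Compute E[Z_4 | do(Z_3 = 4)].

Under do(Z_3=4), Z_3's equation is replaced by Z_3=4 for every unit. Per-unit Z_4: 2, 3, 2, 3, 3. Mean = 2.6.

2.6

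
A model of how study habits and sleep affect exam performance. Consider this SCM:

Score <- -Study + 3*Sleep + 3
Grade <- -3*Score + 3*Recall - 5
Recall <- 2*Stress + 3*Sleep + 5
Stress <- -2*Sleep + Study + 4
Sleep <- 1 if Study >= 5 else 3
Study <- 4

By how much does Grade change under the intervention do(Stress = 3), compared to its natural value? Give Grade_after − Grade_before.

The intervention breaks the incoming arrows to Stress: Stress <- -2*Sleep + Study + 4 no longer applies, and Stress = 3.
Sleep = 1 if Study >= 5 else 3  [with Study=4]  = 3
Score = -Study + 3*Sleep + 3  [with Study=4, Sleep=3]  = 8
Recall = 2*Stress + 3*Sleep + 5  [with Stress=3, Sleep=3]  = 20
Grade = -3*Score + 3*Recall - 5  [with Score=8, Recall=20]  = 31
Without intervention: Sleep = 1 if Study >= 5 else 3  [with Study=4]  = 3; Stress = -2*Sleep + Study + 4  [with Sleep=3, Study=4]  = 2; Score = -Study + 3*Sleep + 3  [with Study=4, Sleep=3]  = 8; Recall = 2*Stress + 3*Sleep + 5  [with Stress=2, Sleep=3]  = 18; Grade = -3*Score + 3*Recall - 5  [with Score=8, Recall=18]  = 25.
Change = 31 − 25 = 6.

6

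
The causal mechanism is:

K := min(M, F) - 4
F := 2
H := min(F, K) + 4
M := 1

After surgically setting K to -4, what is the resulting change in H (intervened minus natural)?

-1

The intervention breaks the incoming arrows to K: K := min(M, F) - 4 no longer applies, and K = -4.
H = min(F, K) + 4  [with F=2, K=-4]  = 0
Without intervention: K = min(M, F) - 4  [with M=1, F=2]  = -3; H = min(F, K) + 4  [with F=2, K=-3]  = 1.
Change = 0 − 1 = -1.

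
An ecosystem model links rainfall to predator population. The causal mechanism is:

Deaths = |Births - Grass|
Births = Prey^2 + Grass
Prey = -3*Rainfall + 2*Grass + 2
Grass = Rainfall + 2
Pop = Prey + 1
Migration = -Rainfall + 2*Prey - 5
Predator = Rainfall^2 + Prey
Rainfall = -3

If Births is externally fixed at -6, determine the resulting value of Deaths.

The intervention breaks the incoming arrows to Births: Births = Prey^2 + Grass no longer applies, and Births = -6.
Grass = Rainfall + 2  [with Rainfall=-3]  = -1
Deaths = |Births - Grass|  [with Births=-6, Grass=-1]  = 5

5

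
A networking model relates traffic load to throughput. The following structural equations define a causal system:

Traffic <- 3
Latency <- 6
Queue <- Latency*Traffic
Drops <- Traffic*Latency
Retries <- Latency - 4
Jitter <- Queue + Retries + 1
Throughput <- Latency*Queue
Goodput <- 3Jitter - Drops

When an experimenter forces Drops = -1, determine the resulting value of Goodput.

do(Drops=-1) replaces the equation Drops <- Traffic*Latency with the constant Drops = -1.
Queue = Latency*Traffic  [with Latency=6, Traffic=3]  = 18
Retries = Latency - 4  [with Latency=6]  = 2
Jitter = Queue + Retries + 1  [with Queue=18, Retries=2]  = 21
Goodput = 3Jitter - Drops  [with Jitter=21, Drops=-1]  = 64

64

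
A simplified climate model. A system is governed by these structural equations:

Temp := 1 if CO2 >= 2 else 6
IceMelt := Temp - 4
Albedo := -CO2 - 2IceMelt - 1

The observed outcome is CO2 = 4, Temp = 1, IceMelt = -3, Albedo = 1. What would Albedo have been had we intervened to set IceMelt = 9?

The intervention breaks the incoming arrows to IceMelt: IceMelt := Temp - 4 no longer applies, and IceMelt = 9.
Albedo = -CO2 - 2IceMelt - 1  [with CO2=4, IceMelt=9]  = -23

-23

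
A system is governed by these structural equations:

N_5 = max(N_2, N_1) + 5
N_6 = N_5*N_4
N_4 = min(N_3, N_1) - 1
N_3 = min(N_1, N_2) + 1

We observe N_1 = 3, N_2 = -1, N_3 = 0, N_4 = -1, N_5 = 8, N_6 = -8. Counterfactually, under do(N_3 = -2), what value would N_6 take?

The intervention breaks the incoming arrows to N_3: N_3 = min(N_1, N_2) + 1 no longer applies, and N_3 = -2.
N_4 = min(N_3, N_1) - 1  [with N_3=-2, N_1=3]  = -3
N_5 = max(N_2, N_1) + 5  [with N_2=-1, N_1=3]  = 8
N_6 = N_5*N_4  [with N_5=8, N_4=-3]  = -24

-24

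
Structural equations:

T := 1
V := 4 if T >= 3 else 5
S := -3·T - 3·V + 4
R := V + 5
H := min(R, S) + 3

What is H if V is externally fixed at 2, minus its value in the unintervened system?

9

do(V=2) replaces the equation V := 4 if T >= 3 else 5 with the constant V = 2.
S = -3·T - 3·V + 4  [with T=1, V=2]  = -5
R = V + 5  [with V=2]  = 7
H = min(R, S) + 3  [with R=7, S=-5]  = -2
Without intervention: V = 4 if T >= 3 else 5  [with T=1]  = 5; S = -3·T - 3·V + 4  [with T=1, V=5]  = -14; R = V + 5  [with V=5]  = 10; H = min(R, S) + 3  [with R=10, S=-14]  = -11.
Change = -2 − (-11) = 9.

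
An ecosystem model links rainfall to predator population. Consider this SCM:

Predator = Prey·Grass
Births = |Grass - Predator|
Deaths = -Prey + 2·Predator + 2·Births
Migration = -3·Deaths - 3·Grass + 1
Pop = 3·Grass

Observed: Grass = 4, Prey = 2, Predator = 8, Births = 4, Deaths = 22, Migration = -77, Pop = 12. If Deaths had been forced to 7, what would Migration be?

The intervention breaks the incoming arrows to Deaths: Deaths = -Prey + 2·Predator + 2·Births no longer applies, and Deaths = 7.
Migration = -3·Deaths - 3·Grass + 1  [with Deaths=7, Grass=4]  = -32

-32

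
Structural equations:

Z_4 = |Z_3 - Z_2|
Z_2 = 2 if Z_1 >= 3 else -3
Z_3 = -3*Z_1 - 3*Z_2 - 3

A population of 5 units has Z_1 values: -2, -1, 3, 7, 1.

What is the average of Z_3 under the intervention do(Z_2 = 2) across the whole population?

Under do(Z_2=2), Z_2's equation is replaced by Z_2=2 for every unit. Per-unit Z_3: -3, -6, -18, -30, -12. Mean = -13.8.

-13.8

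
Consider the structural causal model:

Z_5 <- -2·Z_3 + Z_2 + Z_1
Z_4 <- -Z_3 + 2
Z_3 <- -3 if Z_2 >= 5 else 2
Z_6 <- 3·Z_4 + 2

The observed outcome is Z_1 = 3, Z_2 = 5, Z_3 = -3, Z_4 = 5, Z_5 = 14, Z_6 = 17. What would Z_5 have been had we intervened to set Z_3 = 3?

do(Z_3=3) replaces the equation Z_3 <- -3 if Z_2 >= 5 else 2 with the constant Z_3 = 3.
Z_5 = -2·Z_3 + Z_2 + Z_1  [with Z_3=3, Z_2=5, Z_1=3]  = 2

2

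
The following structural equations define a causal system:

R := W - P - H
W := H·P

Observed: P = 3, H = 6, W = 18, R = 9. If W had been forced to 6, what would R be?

-3

The intervention breaks the incoming arrows to W: W := H·P no longer applies, and W = 6.
R = W - P - H  [with W=6, P=3, H=6]  = -3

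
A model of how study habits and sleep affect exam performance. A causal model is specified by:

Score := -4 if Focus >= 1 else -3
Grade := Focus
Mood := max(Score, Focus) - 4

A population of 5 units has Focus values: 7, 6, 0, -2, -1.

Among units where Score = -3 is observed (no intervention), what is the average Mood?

-5

E[Mood|Score=-3] averages over only the 3 units with Score=-3 (Focus = 0, -2, -1): Mood = -4, -6, -5, mean -5.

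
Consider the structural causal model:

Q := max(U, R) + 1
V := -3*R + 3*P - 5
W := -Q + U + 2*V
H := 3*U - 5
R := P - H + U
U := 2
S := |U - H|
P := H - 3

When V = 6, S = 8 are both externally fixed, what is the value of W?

11

Setting V = 6, S = 8 by intervention discards those variables' equations.
H = 3*U - 5  [with U=2]  = 1
P = H - 3  [with H=1]  = -2
R = P - H + U  [with P=-2, H=1, U=2]  = -1
Q = max(U, R) + 1  [with U=2, R=-1]  = 3
W = -Q + U + 2*V  [with Q=3, U=2, V=6]  = 11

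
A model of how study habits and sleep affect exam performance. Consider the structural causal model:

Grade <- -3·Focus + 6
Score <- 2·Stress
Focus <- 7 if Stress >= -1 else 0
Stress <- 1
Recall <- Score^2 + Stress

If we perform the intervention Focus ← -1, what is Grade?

9

do(Focus=-1) replaces the equation Focus <- 7 if Stress >= -1 else 0 with the constant Focus = -1.
Grade = -3·Focus + 6  [with Focus=-1]  = 9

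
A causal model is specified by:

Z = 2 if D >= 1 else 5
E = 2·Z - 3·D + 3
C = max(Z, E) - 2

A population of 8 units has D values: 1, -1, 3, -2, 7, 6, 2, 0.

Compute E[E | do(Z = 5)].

7

do(Z=5) breaks Z's dependence on D. With Z=5 fixed, E across the units is 10, 16, 4, 19, -8, -5, 7, 13, mean 7.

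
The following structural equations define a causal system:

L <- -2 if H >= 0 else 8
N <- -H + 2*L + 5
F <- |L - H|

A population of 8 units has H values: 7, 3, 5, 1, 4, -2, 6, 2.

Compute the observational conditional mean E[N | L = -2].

E[N|L=-2] averages over only the 7 units with L=-2 (H = 7, 3, 5, 1, 4, 6, 2): N = -6, -2, -4, 0, -3, -5, -1, mean -3.

-3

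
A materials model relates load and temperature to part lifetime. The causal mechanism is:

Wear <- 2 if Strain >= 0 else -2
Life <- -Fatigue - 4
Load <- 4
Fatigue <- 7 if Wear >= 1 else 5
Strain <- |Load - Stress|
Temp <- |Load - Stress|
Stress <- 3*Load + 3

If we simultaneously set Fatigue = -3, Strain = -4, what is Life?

-1

Under do(Fatigue = -3, Strain = -4), each intervened variable's structural equation is replaced by its fixed value.
Life = -Fatigue - 4  [with Fatigue=-3]  = -1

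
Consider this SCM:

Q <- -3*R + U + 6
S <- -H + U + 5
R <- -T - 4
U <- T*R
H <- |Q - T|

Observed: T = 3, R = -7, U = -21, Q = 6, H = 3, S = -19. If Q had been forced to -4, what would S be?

-23

Under do(Q=-4), the mechanism Q <- -3*R + U + 6 is discarded; Q is fixed at -4.
R = -T - 4  [with T=3]  = -7
U = T*R  [with T=3, R=-7]  = -21
H = |Q - T|  [with Q=-4, T=3]  = 7
S = -H + U + 5  [with H=7, U=-21]  = -23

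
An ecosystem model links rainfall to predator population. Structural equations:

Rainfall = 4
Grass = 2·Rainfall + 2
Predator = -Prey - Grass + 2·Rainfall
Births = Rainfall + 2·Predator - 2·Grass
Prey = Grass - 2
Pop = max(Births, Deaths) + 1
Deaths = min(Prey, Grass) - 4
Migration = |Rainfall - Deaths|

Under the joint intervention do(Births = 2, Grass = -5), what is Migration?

15

Setting Births = 2, Grass = -5 by intervention discards those variables' equations.
Prey = Grass - 2  [with Grass=-5]  = -7
Deaths = min(Prey, Grass) - 4  [with Prey=-7, Grass=-5]  = -11
Migration = |Rainfall - Deaths|  [with Rainfall=4, Deaths=-11]  = 15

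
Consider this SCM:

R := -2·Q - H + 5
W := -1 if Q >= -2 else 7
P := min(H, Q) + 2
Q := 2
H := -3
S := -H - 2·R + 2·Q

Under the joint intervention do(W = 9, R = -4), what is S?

Setting W = 9, R = -4 by intervention discards those variables' equations.
S = -H - 2·R + 2·Q  [with H=-3, R=-4, Q=2]  = 15

15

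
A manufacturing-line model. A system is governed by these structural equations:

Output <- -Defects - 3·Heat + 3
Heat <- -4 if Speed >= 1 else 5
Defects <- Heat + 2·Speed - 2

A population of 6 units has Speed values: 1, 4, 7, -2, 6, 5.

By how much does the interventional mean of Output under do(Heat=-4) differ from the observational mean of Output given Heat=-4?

2.2

Under do(Heat=-4), Heat's equation is replaced by Heat=-4 for every unit. Per-unit Output: 19, 13, 7, 25, 9, 11. Mean = 14.
Observing Heat=-4 restricts to units where Heat's equation naturally yields -4: Speed ∈ {1, 4, 7, 6, 5}. In that subpopulation Output = 19, 13, 7, 9, 11, mean 11.8.
Difference = 14 − 11.8 = 2.2.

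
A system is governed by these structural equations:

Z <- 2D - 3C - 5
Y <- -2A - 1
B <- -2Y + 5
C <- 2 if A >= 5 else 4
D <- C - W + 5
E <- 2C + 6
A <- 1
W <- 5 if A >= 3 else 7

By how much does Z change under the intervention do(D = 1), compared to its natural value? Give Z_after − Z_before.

-2

Intervening sets D = 1 and removes its equation (D <- C - W + 5).
C = 2 if A >= 5 else 4  [with A=1]  = 4
Z = 2D - 3C - 5  [with D=1, C=4]  = -15
Without intervention: W = 5 if A >= 3 else 7  [with A=1]  = 7; C = 2 if A >= 5 else 4  [with A=1]  = 4; D = C - W + 5  [with C=4, W=7]  = 2; Z = 2D - 3C - 5  [with D=2, C=4]  = -13.
Change = -15 − (-13) = -2.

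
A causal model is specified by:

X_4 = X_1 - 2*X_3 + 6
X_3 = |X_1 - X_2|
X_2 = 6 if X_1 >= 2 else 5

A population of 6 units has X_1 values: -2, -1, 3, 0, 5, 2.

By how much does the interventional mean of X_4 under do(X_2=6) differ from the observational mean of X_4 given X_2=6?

-6.5

The intervention sets X_2=6 in all 6 units regardless of X_1. Recomputing X_4 per unit gives -12, -9, 3, -6, 9, 0; average -2.5.
Observing X_2=6 restricts to units where X_2's equation naturally yields 6: X_1 ∈ {3, 5, 2}. In that subpopulation X_4 = 3, 9, 0, mean 4.
Difference = -2.5 − 4 = -6.5.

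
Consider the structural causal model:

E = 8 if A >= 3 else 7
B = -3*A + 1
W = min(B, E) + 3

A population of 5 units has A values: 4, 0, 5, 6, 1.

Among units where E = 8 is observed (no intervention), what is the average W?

-11

Observing E=8 restricts to units where E's equation naturally yields 8: A ∈ {4, 5, 6}. In that subpopulation W = -8, -11, -14, mean -11.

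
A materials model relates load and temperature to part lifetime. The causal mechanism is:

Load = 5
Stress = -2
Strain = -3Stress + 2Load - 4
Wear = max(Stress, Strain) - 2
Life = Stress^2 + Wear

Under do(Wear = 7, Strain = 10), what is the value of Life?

11

The joint intervention fixes Wear = 7, Strain = 10, removing each variable's own equation.
Life = Stress^2 + Wear  [with Stress=-2, Wear=7]  = 11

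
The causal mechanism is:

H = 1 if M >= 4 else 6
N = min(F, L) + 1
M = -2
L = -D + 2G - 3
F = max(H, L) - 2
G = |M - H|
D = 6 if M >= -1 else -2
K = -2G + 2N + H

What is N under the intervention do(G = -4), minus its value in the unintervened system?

-22

The intervention breaks the incoming arrows to G: G = |M - H| no longer applies, and G = -4.
D = 6 if M >= -1 else -2  [with M=-2]  = -2
H = 1 if M >= 4 else 6  [with M=-2]  = 6
L = -D + 2G - 3  [with D=-2, G=-4]  = -9
F = max(H, L) - 2  [with H=6, L=-9]  = 4
N = min(F, L) + 1  [with F=4, L=-9]  = -8
Without intervention: D = 6 if M >= -1 else -2  [with M=-2]  = -2; H = 1 if M >= 4 else 6  [with M=-2]  = 6; G = |M - H|  [with M=-2, H=6]  = 8; L = -D + 2G - 3  [with D=-2, G=8]  = 15; F = max(H, L) - 2  [with H=6, L=15]  = 13; N = min(F, L) + 1  [with F=13, L=15]  = 14.
Change = -8 − 14 = -22.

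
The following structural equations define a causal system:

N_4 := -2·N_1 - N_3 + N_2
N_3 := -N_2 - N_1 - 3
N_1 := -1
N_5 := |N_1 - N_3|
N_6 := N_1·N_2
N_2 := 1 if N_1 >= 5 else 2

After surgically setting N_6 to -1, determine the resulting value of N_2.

do(N_6=-1) replaces the equation N_6 := N_1·N_2 with the constant N_6 = -1.
N_2 is not downstream of the intervention, so its value is determined by the original equations.
N_2 = 1 if N_1 >= 5 else 2  [with N_1=-1]  = 2

2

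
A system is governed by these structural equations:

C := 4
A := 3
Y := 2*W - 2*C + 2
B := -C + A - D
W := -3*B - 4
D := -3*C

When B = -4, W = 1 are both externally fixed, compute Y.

-4

The joint intervention fixes B = -4, W = 1, removing each variable's own equation.
Y = 2*W - 2*C + 2  [with W=1, C=4]  = -4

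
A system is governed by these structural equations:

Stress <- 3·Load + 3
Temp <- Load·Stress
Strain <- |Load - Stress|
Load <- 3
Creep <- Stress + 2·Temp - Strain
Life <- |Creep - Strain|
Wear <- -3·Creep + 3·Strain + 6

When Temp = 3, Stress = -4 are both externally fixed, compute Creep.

The joint intervention fixes Temp = 3, Stress = -4, removing each variable's own equation.
Strain = |Load - Stress|  [with Load=3, Stress=-4]  = 7
Creep = Stress + 2·Temp - Strain  [with Stress=-4, Temp=3, Strain=7]  = -5

-5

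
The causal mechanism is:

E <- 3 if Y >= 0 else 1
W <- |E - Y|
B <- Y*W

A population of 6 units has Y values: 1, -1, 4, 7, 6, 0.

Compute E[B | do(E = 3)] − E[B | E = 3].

do(E=3) breaks E's dependence on Y. With E=3 fixed, B across the units is 2, -4, 4, 28, 18, 0, mean 8.
E[B|E=3] averages over only the 5 units with E=3 (Y = 1, 4, 7, 6, 0): B = 2, 4, 28, 18, 0, mean 10.4.
Difference = 8 − 10.4 = -2.4.

-2.4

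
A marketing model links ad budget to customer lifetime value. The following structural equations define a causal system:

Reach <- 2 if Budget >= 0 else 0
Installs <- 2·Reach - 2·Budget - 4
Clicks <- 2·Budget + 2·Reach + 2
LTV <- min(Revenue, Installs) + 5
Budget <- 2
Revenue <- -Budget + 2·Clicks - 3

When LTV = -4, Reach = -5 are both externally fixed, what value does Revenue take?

The joint intervention fixes LTV = -4, Reach = -5, removing each variable's own equation.
Clicks = 2·Budget + 2·Reach + 2  [with Budget=2, Reach=-5]  = -4
Revenue = -Budget + 2·Clicks - 3  [with Budget=2, Clicks=-4]  = -13

-13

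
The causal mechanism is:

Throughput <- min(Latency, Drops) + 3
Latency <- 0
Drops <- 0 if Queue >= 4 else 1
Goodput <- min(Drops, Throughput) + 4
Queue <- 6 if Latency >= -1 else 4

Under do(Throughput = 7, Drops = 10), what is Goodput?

11

The joint intervention fixes Throughput = 7, Drops = 10, removing each variable's own equation.
Goodput = min(Drops, Throughput) + 4  [with Drops=10, Throughput=7]  = 11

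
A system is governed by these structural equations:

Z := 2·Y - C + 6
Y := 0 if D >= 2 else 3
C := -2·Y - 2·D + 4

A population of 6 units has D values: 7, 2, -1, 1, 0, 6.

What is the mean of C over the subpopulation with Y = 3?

E[C|Y=3] averages over only the 3 units with Y=3 (D = -1, 1, 0): C = 0, -4, -2, mean -2.

-2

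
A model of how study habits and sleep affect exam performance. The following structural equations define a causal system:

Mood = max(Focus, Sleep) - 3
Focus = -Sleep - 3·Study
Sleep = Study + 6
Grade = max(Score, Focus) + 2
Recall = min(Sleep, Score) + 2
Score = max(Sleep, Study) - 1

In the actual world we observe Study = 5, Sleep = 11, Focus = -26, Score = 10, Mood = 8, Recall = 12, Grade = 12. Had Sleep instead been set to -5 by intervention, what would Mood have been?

-8

do(Sleep=-5) replaces the equation Sleep = Study + 6 with the constant Sleep = -5.
Focus = -Sleep - 3·Study  [with Sleep=-5, Study=5]  = -10
Mood = max(Focus, Sleep) - 3  [with Focus=-10, Sleep=-5]  = -8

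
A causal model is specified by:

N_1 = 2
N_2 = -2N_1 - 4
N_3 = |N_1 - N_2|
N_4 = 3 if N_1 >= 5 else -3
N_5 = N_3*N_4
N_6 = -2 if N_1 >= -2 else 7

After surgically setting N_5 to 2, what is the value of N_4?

-3

The intervention breaks the incoming arrows to N_5: N_5 = N_3*N_4 no longer applies, and N_5 = 2.
Since N_4 is not a descendant of the intervened variable, it is unaffected.
N_4 = 3 if N_1 >= 5 else -3  [with N_1=2]  = -3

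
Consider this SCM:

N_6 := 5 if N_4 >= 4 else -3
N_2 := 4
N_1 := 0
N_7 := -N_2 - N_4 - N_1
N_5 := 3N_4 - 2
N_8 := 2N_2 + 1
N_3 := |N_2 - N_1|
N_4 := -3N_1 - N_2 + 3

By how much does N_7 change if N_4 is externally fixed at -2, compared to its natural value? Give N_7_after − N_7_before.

The intervention breaks the incoming arrows to N_4: N_4 := -3N_1 - N_2 + 3 no longer applies, and N_4 = -2.
N_7 = -N_2 - N_4 - N_1  [with N_2=4, N_4=-2, N_1=0]  = -2
Without intervention: N_4 = -3N_1 - N_2 + 3  [with N_1=0, N_2=4]  = -1; N_7 = -N_2 - N_4 - N_1  [with N_2=4, N_4=-1, N_1=0]  = -3.
Change = -2 − (-3) = 1.

1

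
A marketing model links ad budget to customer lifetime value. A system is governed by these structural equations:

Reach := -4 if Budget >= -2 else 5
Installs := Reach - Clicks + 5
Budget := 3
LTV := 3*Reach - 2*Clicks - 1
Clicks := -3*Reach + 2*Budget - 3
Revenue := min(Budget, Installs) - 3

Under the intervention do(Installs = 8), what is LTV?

-43

Under do(Installs=8), the mechanism Installs := Reach - Clicks + 5 is discarded; Installs is fixed at 8.
Since LTV is not a descendant of the intervened variable, it is unaffected.
Reach = -4 if Budget >= -2 else 5  [with Budget=3]  = -4
Clicks = -3*Reach + 2*Budget - 3  [with Reach=-4, Budget=3]  = 15
LTV = 3*Reach - 2*Clicks - 1  [with Reach=-4, Clicks=15]  = -43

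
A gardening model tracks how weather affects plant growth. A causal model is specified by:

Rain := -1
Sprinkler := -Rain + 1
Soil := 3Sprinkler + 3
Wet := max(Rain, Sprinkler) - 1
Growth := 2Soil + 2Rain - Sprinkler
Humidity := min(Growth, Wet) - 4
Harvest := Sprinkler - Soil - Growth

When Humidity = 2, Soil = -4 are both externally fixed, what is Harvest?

Under do(Humidity = 2, Soil = -4), each intervened variable's structural equation is replaced by its fixed value.
Sprinkler = -Rain + 1  [with Rain=-1]  = 2
Growth = 2Soil + 2Rain - Sprinkler  [with Soil=-4, Rain=-1, Sprinkler=2]  = -12
Harvest = Sprinkler - Soil - Growth  [with Sprinkler=2, Soil=-4, Growth=-12]  = 18

18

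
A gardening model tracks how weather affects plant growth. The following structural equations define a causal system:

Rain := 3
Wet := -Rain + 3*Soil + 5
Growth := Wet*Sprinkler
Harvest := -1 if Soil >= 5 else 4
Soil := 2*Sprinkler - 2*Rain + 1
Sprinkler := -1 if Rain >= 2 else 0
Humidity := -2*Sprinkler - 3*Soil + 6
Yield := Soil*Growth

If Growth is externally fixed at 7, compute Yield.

Under do(Growth=7), the mechanism Growth := Wet*Sprinkler is discarded; Growth is fixed at 7.
Sprinkler = -1 if Rain >= 2 else 0  [with Rain=3]  = -1
Soil = 2*Sprinkler - 2*Rain + 1  [with Sprinkler=-1, Rain=3]  = -7
Yield = Soil*Growth  [with Soil=-7, Growth=7]  = -49

-49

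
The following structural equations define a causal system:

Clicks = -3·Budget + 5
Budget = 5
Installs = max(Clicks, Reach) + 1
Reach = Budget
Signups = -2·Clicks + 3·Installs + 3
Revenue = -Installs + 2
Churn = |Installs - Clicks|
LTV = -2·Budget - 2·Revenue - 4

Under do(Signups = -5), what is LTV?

do(Signups=-5) replaces the equation Signups = -2·Clicks + 3·Installs + 3 with the constant Signups = -5.
LTV is not downstream of the intervention, so its value is determined by the original equations.
Reach = Budget  [with Budget=5]  = 5
Clicks = -3·Budget + 5  [with Budget=5]  = -10
Installs = max(Clicks, Reach) + 1  [with Clicks=-10, Reach=5]  = 6
Revenue = -Installs + 2  [with Installs=6]  = -4
LTV = -2·Budget - 2·Revenue - 4  [with Budget=5, Revenue=-4]  = -6

-6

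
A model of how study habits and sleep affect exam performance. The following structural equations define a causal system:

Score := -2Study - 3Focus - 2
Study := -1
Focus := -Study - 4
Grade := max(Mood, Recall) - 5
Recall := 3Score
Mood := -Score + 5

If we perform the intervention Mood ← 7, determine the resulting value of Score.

9

Under do(Mood=7), the mechanism Mood := -Score + 5 is discarded; Mood is fixed at 7.
Since Score is not a descendant of the intervened variable, it is unaffected.
Focus = -Study - 4  [with Study=-1]  = -3
Score = -2Study - 3Focus - 2  [with Study=-1, Focus=-3]  = 9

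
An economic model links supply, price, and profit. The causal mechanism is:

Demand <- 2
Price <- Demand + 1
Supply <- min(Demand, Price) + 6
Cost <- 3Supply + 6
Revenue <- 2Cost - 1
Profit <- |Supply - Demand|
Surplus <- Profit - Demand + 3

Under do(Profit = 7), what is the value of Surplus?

Intervening sets Profit = 7 and removes its equation (Profit <- |Supply - Demand|).
Surplus = Profit - Demand + 3  [with Profit=7, Demand=2]  = 8

8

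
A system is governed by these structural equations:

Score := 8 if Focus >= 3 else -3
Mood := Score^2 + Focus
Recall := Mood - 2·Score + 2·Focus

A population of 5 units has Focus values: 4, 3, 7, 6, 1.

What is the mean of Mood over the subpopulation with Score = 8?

69

Conditioning on Score=8 selects the 4 unit(s) with Focus ∈ {4, 3, 7, 6}. Their Mood values: 68, 67, 71, 70. Mean = 69.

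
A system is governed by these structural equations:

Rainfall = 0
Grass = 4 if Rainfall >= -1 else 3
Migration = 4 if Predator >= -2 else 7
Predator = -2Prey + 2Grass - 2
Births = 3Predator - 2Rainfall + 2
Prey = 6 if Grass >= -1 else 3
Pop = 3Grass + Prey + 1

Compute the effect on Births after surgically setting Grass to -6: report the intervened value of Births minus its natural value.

-42

do(Grass=-6) replaces the equation Grass = 4 if Rainfall >= -1 else 3 with the constant Grass = -6.
Prey = 6 if Grass >= -1 else 3  [with Grass=-6]  = 3
Predator = -2Prey + 2Grass - 2  [with Prey=3, Grass=-6]  = -20
Births = 3Predator - 2Rainfall + 2  [with Predator=-20, Rainfall=0]  = -58
Without intervention: Grass = 4 if Rainfall >= -1 else 3  [with Rainfall=0]  = 4; Prey = 6 if Grass >= -1 else 3  [with Grass=4]  = 6; Predator = -2Prey + 2Grass - 2  [with Prey=6, Grass=4]  = -6; Births = 3Predator - 2Rainfall + 2  [with Predator=-6, Rainfall=0]  = -16.
Change = -58 − (-16) = -42.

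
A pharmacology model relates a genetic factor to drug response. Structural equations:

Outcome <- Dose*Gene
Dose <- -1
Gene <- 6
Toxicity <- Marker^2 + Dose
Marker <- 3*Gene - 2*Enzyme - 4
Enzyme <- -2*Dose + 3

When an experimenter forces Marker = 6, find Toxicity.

35

Intervening sets Marker = 6 and removes its equation (Marker <- 3*Gene - 2*Enzyme - 4).
Toxicity = Marker^2 + Dose  [with Marker=6, Dose=-1]  = 35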